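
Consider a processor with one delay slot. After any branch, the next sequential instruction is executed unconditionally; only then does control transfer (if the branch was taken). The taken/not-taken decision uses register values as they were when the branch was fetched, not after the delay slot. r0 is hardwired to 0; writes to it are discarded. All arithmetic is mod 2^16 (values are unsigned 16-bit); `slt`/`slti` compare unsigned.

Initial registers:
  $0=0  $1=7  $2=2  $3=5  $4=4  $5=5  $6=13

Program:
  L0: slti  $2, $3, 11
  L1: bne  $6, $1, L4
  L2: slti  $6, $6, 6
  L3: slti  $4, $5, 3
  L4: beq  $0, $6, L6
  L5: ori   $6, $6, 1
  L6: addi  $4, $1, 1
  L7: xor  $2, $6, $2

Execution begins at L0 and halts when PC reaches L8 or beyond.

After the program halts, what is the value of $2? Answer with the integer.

0

#0 slti  $2, $3, 11 ; 0/7/1/5/4/5/13
#1 bne  $6, $1, L4 ; 0/7/1/5/4/5/13 ; →target
#2 slti  $6, $6, 6 ; 0/7/1/5/4/5/0
#4 beq  $0, $6, L6 ; 0/7/1/5/4/5/0 ; →target
#5 ori   $6, $6, 1 ; 0/7/1/5/4/5/1
#6 addi  $4, $1, 1 ; 0/7/1/5/8/5/1
#7 xor  $2, $6, $2 ; 0/7/0/5/8/5/1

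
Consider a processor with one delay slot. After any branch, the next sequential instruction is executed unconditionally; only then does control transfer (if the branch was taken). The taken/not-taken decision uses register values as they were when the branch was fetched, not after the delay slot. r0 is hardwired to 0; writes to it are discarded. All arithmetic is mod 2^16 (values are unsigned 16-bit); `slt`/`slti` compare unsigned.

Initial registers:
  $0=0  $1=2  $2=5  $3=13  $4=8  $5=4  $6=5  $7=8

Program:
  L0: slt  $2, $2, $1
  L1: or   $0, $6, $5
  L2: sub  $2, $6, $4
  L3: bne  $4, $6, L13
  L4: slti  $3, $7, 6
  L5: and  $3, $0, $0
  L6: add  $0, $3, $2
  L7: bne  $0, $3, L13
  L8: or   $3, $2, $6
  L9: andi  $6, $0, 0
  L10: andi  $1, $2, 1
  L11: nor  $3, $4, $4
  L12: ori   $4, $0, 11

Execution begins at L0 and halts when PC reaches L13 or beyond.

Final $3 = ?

0

[0] slt  $2, $2, $1  →  {$0:0, $1:2, $2:0, $3:13, $4:8, $5:4, $6:5, $7:8}
[1] or   $0, $6, $5  →  {$0:0, $1:2, $2:0, $3:13, $4:8, $5:4, $6:5, $7:8}
[2] sub  $2, $6, $4  →  {$0:0, $1:2, $2:65533, $3:13, $4:8, $5:4, $6:5, $7:8}
[3] bne  $4, $6, L13  →  {$0:0, $1:2, $2:65533, $3:13, $4:8, $5:4, $6:5, $7:8}  ⟨branch taken⟩
[4] slti  $3, $7, 6  →  {$0:0, $1:2, $2:65533, $3:0, $4:8, $5:4, $6:5, $7:8}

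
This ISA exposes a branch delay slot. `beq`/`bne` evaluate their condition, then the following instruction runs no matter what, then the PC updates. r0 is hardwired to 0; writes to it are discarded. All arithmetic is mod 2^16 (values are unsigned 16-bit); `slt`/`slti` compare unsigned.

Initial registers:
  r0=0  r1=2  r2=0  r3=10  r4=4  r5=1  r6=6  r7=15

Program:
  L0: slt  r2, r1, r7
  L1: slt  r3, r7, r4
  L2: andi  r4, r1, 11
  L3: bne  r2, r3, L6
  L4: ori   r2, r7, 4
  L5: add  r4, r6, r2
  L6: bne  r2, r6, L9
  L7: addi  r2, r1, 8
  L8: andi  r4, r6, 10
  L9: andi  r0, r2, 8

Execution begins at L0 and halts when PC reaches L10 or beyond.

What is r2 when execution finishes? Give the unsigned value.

#0 slt  r2, r1, r7 ; 0/2/1/10/4/1/6/15
#1 slt  r3, r7, r4 ; 0/2/1/0/4/1/6/15
#2 andi  r4, r1, 11 ; 0/2/1/0/2/1/6/15
#3 bne  r2, r3, L6 ; 0/2/1/0/2/1/6/15 ; →target
#4 ori   r2, r7, 4 ; 0/2/15/0/2/1/6/15
#6 bne  r2, r6, L9 ; 0/2/15/0/2/1/6/15 ; →target
#7 addi  r2, r1, 8 ; 0/2/10/0/2/1/6/15
#9 andi  r0, r2, 8 ; 0/2/10/0/2/1/6/15

10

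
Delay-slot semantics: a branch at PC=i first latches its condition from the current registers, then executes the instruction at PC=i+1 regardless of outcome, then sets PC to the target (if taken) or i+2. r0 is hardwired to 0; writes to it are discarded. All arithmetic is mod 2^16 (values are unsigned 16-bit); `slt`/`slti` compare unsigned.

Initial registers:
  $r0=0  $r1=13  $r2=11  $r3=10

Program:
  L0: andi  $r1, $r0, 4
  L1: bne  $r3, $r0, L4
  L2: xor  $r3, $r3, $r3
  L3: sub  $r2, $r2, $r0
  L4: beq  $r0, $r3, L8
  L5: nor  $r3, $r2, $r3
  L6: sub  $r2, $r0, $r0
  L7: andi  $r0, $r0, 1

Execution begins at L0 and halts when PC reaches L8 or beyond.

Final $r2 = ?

#0 andi  $r1, $r0, 4 ; 0/0/11/10
#1 bne  $r3, $r0, L4 ; 0/0/11/10 ; →target
#2 xor  $r3, $r3, $r3 ; 0/0/11/0
#4 beq  $r0, $r3, L8 ; 0/0/11/0 ; →target
#5 nor  $r3, $r2, $r3 ; 0/0/11/65524

11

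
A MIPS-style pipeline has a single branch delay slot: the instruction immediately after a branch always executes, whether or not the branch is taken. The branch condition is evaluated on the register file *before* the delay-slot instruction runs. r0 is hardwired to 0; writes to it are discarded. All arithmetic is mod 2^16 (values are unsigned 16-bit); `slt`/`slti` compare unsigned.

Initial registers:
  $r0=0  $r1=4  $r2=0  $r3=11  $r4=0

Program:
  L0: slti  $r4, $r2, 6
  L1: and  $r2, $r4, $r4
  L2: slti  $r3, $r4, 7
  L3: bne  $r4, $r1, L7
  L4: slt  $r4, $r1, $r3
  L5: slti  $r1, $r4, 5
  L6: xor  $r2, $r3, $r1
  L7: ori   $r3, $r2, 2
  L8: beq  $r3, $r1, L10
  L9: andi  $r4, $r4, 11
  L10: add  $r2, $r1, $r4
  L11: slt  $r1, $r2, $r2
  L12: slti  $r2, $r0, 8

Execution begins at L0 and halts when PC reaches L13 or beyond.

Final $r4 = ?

[0] slti  $r4, $r2, 6  →  {$r0:0, $r1:4, $r2:0, $r3:11, $r4:1}
[1] and  $r2, $r4, $r4  →  {$r0:0, $r1:4, $r2:1, $r3:11, $r4:1}
[2] slti  $r3, $r4, 7  →  {$r0:0, $r1:4, $r2:1, $r3:1, $r4:1}
[3] bne  $r4, $r1, L7  →  {$r0:0, $r1:4, $r2:1, $r3:1, $r4:1}  ⟨branch taken⟩
[4] slt  $r4, $r1, $r3  →  {$r0:0, $r1:4, $r2:1, $r3:1, $r4:0}
[7] ori   $r3, $r2, 2  →  {$r0:0, $r1:4, $r2:1, $r3:3, $r4:0}
[8] beq  $r3, $r1, L10  →  {$r0:0, $r1:4, $r2:1, $r3:3, $r4:0}  ⟨branch fallthrough⟩
[9] andi  $r4, $r4, 11  →  {$r0:0, $r1:4, $r2:1, $r3:3, $r4:0}
[10] add  $r2, $r1, $r4  →  {$r0:0, $r1:4, $r2:4, $r3:3, $r4:0}
[11] slt  $r1, $r2, $r2  →  {$r0:0, $r1:0, $r2:4, $r3:3, $r4:0}
[12] slti  $r2, $r0, 8  →  {$r0:0, $r1:0, $r2:1, $r3:3, $r4:0}

0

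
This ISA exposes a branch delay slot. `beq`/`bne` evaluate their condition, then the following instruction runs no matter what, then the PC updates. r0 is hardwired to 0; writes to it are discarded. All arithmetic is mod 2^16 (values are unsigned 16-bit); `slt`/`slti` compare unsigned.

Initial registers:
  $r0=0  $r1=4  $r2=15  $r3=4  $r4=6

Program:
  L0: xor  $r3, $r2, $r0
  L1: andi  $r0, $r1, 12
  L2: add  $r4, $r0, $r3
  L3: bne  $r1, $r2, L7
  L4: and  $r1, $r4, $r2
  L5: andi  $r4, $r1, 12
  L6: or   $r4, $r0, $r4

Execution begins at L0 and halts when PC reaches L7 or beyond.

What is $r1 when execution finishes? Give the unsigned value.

[0] xor  $r3, $r2, $r0  →  {$r0:0, $r1:4, $r2:15, $r3:15, $r4:6}
[1] andi  $r0, $r1, 12  →  {$r0:0, $r1:4, $r2:15, $r3:15, $r4:6}
[2] add  $r4, $r0, $r3  →  {$r0:0, $r1:4, $r2:15, $r3:15, $r4:15}
[3] bne  $r1, $r2, L7  →  {$r0:0, $r1:4, $r2:15, $r3:15, $r4:15}  ⟨branch taken⟩
[4] and  $r1, $r4, $r2  →  {$r0:0, $r1:15, $r2:15, $r3:15, $r4:15}

15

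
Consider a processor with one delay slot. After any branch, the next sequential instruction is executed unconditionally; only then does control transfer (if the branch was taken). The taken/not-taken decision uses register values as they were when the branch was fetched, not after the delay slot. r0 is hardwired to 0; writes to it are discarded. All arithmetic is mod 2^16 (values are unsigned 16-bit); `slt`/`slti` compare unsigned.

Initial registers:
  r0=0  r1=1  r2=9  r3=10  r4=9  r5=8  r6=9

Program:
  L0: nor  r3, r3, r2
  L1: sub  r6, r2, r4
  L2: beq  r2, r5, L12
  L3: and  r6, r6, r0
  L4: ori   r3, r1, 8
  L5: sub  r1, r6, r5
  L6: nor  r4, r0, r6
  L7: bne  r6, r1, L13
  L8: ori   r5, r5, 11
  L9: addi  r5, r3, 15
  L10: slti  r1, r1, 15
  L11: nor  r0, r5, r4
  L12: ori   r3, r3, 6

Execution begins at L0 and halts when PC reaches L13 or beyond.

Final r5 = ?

11

#0 nor  r3, r3, r2 ; 0/1/9/65524/9/8/9
#1 sub  r6, r2, r4 ; 0/1/9/65524/9/8/0
#2 beq  r2, r5, L12 ; 0/1/9/65524/9/8/0 ; →fallthru
#3 and  r6, r6, r0 ; 0/1/9/65524/9/8/0
#4 ori   r3, r1, 8 ; 0/1/9/9/9/8/0
#5 sub  r1, r6, r5 ; 0/65528/9/9/9/8/0
#6 nor  r4, r0, r6 ; 0/65528/9/9/65535/8/0
#7 bne  r6, r1, L13 ; 0/65528/9/9/65535/8/0 ; →target
#8 ori   r5, r5, 11 ; 0/65528/9/9/65535/11/0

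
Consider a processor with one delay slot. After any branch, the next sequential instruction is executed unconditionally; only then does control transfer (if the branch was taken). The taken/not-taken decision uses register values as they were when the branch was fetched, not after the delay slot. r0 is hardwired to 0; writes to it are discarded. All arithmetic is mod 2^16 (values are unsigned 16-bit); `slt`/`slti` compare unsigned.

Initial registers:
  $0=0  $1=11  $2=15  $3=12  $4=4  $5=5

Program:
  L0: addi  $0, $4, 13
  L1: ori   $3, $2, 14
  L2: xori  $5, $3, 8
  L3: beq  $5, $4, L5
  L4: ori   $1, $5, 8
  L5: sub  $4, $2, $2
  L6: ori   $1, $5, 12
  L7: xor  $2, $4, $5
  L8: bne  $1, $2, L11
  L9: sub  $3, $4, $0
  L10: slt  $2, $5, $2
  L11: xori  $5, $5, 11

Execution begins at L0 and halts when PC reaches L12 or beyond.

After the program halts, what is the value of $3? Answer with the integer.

0

[0] addi  $0, $4, 13  →  {$0:0, $1:11, $2:15, $3:12, $4:4, $5:5}
[1] ori   $3, $2, 14  →  {$0:0, $1:11, $2:15, $3:15, $4:4, $5:5}
[2] xori  $5, $3, 8  →  {$0:0, $1:11, $2:15, $3:15, $4:4, $5:7}
[3] beq  $5, $4, L5  →  {$0:0, $1:11, $2:15, $3:15, $4:4, $5:7}  ⟨branch fallthrough⟩
[4] ori   $1, $5, 8  →  {$0:0, $1:15, $2:15, $3:15, $4:4, $5:7}
[5] sub  $4, $2, $2  →  {$0:0, $1:15, $2:15, $3:15, $4:0, $5:7}
[6] ori   $1, $5, 12  →  {$0:0, $1:15, $2:15, $3:15, $4:0, $5:7}
[7] xor  $2, $4, $5  →  {$0:0, $1:15, $2:7, $3:15, $4:0, $5:7}
[8] bne  $1, $2, L11  →  {$0:0, $1:15, $2:7, $3:15, $4:0, $5:7}  ⟨branch taken⟩
[9] sub  $3, $4, $0  →  {$0:0, $1:15, $2:7, $3:0, $4:0, $5:7}
[11] xori  $5, $5, 11  →  {$0:0, $1:15, $2:7, $3:0, $4:0, $5:12}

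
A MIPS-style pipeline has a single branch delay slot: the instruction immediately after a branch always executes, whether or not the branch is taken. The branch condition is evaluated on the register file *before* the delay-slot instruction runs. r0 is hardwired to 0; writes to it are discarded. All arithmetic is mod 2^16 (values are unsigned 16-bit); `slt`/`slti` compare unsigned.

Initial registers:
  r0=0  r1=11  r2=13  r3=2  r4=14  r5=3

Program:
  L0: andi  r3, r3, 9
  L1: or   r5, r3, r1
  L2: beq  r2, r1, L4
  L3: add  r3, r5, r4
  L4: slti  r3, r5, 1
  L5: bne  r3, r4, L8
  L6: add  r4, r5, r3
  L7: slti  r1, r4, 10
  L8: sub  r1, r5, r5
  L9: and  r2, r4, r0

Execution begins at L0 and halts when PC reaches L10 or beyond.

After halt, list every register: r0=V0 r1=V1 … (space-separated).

#0 andi  r3, r3, 9 ; 0/11/13/0/14/3
#1 or   r5, r3, r1 ; 0/11/13/0/14/11
#2 beq  r2, r1, L4 ; 0/11/13/0/14/11 ; →fallthru
#3 add  r3, r5, r4 ; 0/11/13/25/14/11
#4 slti  r3, r5, 1 ; 0/11/13/0/14/11
#5 bne  r3, r4, L8 ; 0/11/13/0/14/11 ; →target
#6 add  r4, r5, r3 ; 0/11/13/0/11/11
#8 sub  r1, r5, r5 ; 0/0/13/0/11/11
#9 and  r2, r4, r0 ; 0/0/0/0/11/11

r0=0 r1=0 r2=0 r3=0 r4=11 r5=11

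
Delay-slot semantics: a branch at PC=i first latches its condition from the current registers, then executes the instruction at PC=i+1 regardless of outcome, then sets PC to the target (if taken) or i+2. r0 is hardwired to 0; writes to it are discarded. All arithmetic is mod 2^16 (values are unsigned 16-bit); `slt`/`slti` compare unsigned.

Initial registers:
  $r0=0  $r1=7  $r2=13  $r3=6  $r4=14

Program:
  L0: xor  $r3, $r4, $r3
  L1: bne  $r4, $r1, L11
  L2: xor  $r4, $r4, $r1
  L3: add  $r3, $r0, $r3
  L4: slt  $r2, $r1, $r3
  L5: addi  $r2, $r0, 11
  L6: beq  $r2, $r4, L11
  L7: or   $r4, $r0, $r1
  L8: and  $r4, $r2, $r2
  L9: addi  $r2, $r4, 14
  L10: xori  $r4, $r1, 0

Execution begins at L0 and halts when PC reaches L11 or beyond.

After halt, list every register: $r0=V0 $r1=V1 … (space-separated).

[0] xor  $r3, $r4, $r3  →  {$r0:0, $r1:7, $r2:13, $r3:8, $r4:14}
[1] bne  $r4, $r1, L11  →  {$r0:0, $r1:7, $r2:13, $r3:8, $r4:14}  ⟨branch taken⟩
[2] xor  $r4, $r4, $r1  →  {$r0:0, $r1:7, $r2:13, $r3:8, $r4:9}

$r0=0 $r1=7 $r2=13 $r3=8 $r4=9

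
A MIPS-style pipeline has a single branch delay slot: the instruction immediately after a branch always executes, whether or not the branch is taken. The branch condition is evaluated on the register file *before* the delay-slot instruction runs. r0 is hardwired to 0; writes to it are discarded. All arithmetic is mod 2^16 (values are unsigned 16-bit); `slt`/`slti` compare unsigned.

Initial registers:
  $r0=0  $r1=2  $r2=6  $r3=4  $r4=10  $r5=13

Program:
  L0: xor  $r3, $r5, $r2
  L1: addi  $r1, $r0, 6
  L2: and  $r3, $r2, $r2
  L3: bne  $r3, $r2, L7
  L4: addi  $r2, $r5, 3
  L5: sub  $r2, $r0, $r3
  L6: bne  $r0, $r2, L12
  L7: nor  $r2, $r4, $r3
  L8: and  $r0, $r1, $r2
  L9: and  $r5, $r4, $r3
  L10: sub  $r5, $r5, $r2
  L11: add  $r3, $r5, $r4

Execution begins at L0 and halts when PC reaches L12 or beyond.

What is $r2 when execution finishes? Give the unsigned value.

65521

#0 xor  $r3, $r5, $r2 ; 0/2/6/11/10/13
#1 addi  $r1, $r0, 6 ; 0/6/6/11/10/13
#2 and  $r3, $r2, $r2 ; 0/6/6/6/10/13
#3 bne  $r3, $r2, L7 ; 0/6/6/6/10/13 ; →fallthru
#4 addi  $r2, $r5, 3 ; 0/6/16/6/10/13
#5 sub  $r2, $r0, $r3 ; 0/6/65530/6/10/13
#6 bne  $r0, $r2, L12 ; 0/6/65530/6/10/13 ; →target
#7 nor  $r2, $r4, $r3 ; 0/6/65521/6/10/13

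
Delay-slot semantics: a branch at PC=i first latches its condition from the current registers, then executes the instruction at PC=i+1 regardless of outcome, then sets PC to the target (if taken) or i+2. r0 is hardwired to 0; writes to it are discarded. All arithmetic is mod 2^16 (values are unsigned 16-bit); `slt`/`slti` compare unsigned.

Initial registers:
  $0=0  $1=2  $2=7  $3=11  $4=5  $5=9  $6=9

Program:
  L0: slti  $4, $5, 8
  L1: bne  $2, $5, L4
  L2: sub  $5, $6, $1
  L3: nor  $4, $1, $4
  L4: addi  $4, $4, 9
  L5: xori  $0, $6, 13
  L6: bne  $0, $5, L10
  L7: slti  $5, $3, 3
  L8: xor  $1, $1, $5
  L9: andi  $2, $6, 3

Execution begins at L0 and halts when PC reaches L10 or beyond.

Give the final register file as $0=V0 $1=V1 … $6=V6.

$0=0 $1=2 $2=7 $3=11 $4=9 $5=0 $6=9

PC=0  slti  $4, $5, 8        | $0=0 $1=2 $2=7 $3=11 $4=0 $5=9 $6=9
PC=1  bne  $2, $5, L4        | $0=0 $1=2 $2=7 $3=11 $4=0 $5=9 $6=9  [TAKEN]
PC=2  sub  $5, $6, $1        | $0=0 $1=2 $2=7 $3=11 $4=0 $5=7 $6=9
PC=4  addi  $4, $4, 9        | $0=0 $1=2 $2=7 $3=11 $4=9 $5=7 $6=9
PC=5  xori  $0, $6, 13       | $0=0 $1=2 $2=7 $3=11 $4=9 $5=7 $6=9
PC=6  bne  $0, $5, L10       | $0=0 $1=2 $2=7 $3=11 $4=9 $5=7 $6=9  [TAKEN]
PC=7  slti  $5, $3, 3        | $0=0 $1=2 $2=7 $3=11 $4=9 $5=0 $6=9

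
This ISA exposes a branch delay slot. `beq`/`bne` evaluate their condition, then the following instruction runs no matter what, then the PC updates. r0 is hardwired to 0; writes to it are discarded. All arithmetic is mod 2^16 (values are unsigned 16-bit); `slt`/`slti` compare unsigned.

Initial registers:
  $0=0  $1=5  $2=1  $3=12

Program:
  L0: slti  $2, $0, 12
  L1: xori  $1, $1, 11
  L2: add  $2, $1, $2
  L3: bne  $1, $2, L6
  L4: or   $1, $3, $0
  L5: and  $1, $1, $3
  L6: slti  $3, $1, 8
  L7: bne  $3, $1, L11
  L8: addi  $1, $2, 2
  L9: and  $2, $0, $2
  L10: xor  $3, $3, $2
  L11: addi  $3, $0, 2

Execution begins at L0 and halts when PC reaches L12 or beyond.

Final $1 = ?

17

#0 slti  $2, $0, 12 ; 0/5/1/12
#1 xori  $1, $1, 11 ; 0/14/1/12
#2 add  $2, $1, $2 ; 0/14/15/12
#3 bne  $1, $2, L6 ; 0/14/15/12 ; →target
#4 or   $1, $3, $0 ; 0/12/15/12
#6 slti  $3, $1, 8 ; 0/12/15/0
#7 bne  $3, $1, L11 ; 0/12/15/0 ; →target
#8 addi  $1, $2, 2 ; 0/17/15/0
#11 addi  $3, $0, 2 ; 0/17/15/2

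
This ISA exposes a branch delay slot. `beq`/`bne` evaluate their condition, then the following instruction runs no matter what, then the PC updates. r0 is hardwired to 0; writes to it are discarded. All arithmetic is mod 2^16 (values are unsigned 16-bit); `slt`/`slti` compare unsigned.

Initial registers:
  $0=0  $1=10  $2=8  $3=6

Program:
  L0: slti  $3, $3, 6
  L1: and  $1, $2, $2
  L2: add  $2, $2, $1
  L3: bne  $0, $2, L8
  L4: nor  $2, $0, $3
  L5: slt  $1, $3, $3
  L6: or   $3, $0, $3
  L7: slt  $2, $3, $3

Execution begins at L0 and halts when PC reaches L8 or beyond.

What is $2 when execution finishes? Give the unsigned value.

65535

#0 slti  $3, $3, 6 ; 0/10/8/0
#1 and  $1, $2, $2 ; 0/8/8/0
#2 add  $2, $2, $1 ; 0/8/16/0
#3 bne  $0, $2, L8 ; 0/8/16/0 ; →target
#4 nor  $2, $0, $3 ; 0/8/65535/0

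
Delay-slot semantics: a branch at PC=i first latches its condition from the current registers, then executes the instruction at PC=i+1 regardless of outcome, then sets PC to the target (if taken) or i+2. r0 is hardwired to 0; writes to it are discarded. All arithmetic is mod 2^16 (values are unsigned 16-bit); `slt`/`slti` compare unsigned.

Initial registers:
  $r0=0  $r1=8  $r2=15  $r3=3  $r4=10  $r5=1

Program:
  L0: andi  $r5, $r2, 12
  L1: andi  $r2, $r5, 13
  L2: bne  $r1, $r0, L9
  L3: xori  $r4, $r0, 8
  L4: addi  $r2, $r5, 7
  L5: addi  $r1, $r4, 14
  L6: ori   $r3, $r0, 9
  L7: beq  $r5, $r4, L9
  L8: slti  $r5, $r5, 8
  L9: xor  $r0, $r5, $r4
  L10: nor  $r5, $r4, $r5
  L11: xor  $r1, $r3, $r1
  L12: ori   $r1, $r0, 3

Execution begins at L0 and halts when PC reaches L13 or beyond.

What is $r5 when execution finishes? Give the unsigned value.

65523

#0 andi  $r5, $r2, 12 ; 0/8/15/3/10/12
#1 andi  $r2, $r5, 13 ; 0/8/12/3/10/12
#2 bne  $r1, $r0, L9 ; 0/8/12/3/10/12 ; →target
#3 xori  $r4, $r0, 8 ; 0/8/12/3/8/12
#9 xor  $r0, $r5, $r4 ; 0/8/12/3/8/12
#10 nor  $r5, $r4, $r5 ; 0/8/12/3/8/65523
#11 xor  $r1, $r3, $r1 ; 0/11/12/3/8/65523
#12 ori   $r1, $r0, 3 ; 0/3/12/3/8/65523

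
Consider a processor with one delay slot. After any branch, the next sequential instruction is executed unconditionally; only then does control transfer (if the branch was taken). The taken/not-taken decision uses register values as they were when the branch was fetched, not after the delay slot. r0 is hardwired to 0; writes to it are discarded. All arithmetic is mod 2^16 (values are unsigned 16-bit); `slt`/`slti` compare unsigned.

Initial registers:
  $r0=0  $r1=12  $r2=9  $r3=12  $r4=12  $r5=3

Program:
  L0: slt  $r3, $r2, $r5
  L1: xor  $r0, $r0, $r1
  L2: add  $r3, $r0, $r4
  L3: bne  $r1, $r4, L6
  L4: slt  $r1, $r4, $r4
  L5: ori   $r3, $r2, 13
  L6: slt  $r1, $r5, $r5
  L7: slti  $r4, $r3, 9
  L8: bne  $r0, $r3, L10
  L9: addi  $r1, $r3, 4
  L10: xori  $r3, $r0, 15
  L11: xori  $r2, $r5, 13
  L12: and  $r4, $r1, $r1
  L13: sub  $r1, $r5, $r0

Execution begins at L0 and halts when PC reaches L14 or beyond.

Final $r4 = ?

  step pc=0: slt  $r3, $r2, $r5  regs=(0,12,9,0,12,3)
  step pc=1: xor  $r0, $r0, $r1  regs=(0,12,9,0,12,3)
  step pc=2: add  $r3, $r0, $r4  regs=(0,12,9,12,12,3)
  step pc=3: bne  $r1, $r4, L6  cond=F  regs=(0,12,9,12,12,3)
  step pc=4: slt  $r1, $r4, $r4  regs=(0,0,9,12,12,3)
  step pc=5: ori   $r3, $r2, 13  regs=(0,0,9,13,12,3)
  step pc=6: slt  $r1, $r5, $r5  regs=(0,0,9,13,12,3)
  step pc=7: slti  $r4, $r3, 9  regs=(0,0,9,13,0,3)
  step pc=8: bne  $r0, $r3, L10  cond=T  regs=(0,0,9,13,0,3)
  step pc=9: addi  $r1, $r3, 4  regs=(0,17,9,13,0,3)
  step pc=10: xori  $r3, $r0, 15  regs=(0,17,9,15,0,3)
  step pc=11: xori  $r2, $r5, 13  regs=(0,17,14,15,0,3)
  step pc=12: and  $r4, $r1, $r1  regs=(0,17,14,15,17,3)
  step pc=13: sub  $r1, $r5, $r0  regs=(0,3,14,15,17,3)

17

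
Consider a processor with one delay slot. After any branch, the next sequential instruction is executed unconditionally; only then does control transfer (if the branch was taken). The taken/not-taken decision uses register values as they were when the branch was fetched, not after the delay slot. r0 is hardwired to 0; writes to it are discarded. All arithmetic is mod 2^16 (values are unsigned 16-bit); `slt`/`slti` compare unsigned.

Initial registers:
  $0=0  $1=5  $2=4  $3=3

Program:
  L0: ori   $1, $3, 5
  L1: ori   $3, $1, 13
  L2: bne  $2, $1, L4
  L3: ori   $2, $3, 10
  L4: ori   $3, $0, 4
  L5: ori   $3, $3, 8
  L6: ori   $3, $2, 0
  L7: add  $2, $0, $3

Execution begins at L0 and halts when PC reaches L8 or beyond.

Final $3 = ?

PC=0  ori   $1, $3, 5        | $0=0 $1=7 $2=4 $3=3
PC=1  ori   $3, $1, 13       | $0=0 $1=7 $2=4 $3=15
PC=2  bne  $2, $1, L4        | $0=0 $1=7 $2=4 $3=15  [TAKEN]
PC=3  ori   $2, $3, 10       | $0=0 $1=7 $2=15 $3=15
PC=4  ori   $3, $0, 4        | $0=0 $1=7 $2=15 $3=4
PC=5  ori   $3, $3, 8        | $0=0 $1=7 $2=15 $3=12
PC=6  ori   $3, $2, 0        | $0=0 $1=7 $2=15 $3=15
PC=7  add  $2, $0, $3        | $0=0 $1=7 $2=15 $3=15

15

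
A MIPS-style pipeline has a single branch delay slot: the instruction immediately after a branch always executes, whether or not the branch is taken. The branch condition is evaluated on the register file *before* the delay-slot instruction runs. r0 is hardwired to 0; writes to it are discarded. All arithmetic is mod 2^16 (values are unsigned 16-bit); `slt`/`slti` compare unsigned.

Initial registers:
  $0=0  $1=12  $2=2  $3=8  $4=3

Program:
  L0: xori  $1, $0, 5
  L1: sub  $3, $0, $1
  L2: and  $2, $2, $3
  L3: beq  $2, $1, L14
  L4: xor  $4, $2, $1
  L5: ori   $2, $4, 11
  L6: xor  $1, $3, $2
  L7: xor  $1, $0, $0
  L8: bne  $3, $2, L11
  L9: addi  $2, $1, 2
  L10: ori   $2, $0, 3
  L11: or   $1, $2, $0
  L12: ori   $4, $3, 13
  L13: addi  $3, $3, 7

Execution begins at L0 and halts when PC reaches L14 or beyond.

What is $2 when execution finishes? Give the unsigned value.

PC=0  xori  $1, $0, 5        | $0=0 $1=5 $2=2 $3=8 $4=3
PC=1  sub  $3, $0, $1        | $0=0 $1=5 $2=2 $3=65531 $4=3
PC=2  and  $2, $2, $3        | $0=0 $1=5 $2=2 $3=65531 $4=3
PC=3  beq  $2, $1, L14       | $0=0 $1=5 $2=2 $3=65531 $4=3  [not taken]
PC=4  xor  $4, $2, $1        | $0=0 $1=5 $2=2 $3=65531 $4=7
PC=5  ori   $2, $4, 11       | $0=0 $1=5 $2=15 $3=65531 $4=7
PC=6  xor  $1, $3, $2        | $0=0 $1=65524 $2=15 $3=65531 $4=7
PC=7  xor  $1, $0, $0        | $0=0 $1=0 $2=15 $3=65531 $4=7
PC=8  bne  $3, $2, L11       | $0=0 $1=0 $2=15 $3=65531 $4=7  [TAKEN]
PC=9  addi  $2, $1, 2        | $0=0 $1=0 $2=2 $3=65531 $4=7
PC=11 or   $1, $2, $0        | $0=0 $1=2 $2=2 $3=65531 $4=7
PC=12 ori   $4, $3, 13       | $0=0 $1=2 $2=2 $3=65531 $4=65535
PC=13 addi  $3, $3, 7        | $0=0 $1=2 $2=2 $3=2 $4=65535

2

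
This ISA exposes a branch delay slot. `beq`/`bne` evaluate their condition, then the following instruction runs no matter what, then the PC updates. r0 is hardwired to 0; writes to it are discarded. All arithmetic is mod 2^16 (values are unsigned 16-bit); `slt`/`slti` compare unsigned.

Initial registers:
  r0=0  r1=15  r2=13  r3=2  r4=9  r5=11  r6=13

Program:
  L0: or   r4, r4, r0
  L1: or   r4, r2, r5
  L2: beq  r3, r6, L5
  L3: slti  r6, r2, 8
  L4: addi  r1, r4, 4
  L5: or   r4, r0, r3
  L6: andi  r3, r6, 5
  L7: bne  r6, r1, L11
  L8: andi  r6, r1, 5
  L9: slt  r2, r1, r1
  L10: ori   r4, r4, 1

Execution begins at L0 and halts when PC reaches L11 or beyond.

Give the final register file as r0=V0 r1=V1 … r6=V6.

#0 or   r4, r4, r0 ; 0/15/13/2/9/11/13
#1 or   r4, r2, r5 ; 0/15/13/2/15/11/13
#2 beq  r3, r6, L5 ; 0/15/13/2/15/11/13 ; →fallthru
#3 slti  r6, r2, 8 ; 0/15/13/2/15/11/0
#4 addi  r1, r4, 4 ; 0/19/13/2/15/11/0
#5 or   r4, r0, r3 ; 0/19/13/2/2/11/0
#6 andi  r3, r6, 5 ; 0/19/13/0/2/11/0
#7 bne  r6, r1, L11 ; 0/19/13/0/2/11/0 ; →target
#8 andi  r6, r1, 5 ; 0/19/13/0/2/11/1

r0=0 r1=19 r2=13 r3=0 r4=2 r5=11 r6=1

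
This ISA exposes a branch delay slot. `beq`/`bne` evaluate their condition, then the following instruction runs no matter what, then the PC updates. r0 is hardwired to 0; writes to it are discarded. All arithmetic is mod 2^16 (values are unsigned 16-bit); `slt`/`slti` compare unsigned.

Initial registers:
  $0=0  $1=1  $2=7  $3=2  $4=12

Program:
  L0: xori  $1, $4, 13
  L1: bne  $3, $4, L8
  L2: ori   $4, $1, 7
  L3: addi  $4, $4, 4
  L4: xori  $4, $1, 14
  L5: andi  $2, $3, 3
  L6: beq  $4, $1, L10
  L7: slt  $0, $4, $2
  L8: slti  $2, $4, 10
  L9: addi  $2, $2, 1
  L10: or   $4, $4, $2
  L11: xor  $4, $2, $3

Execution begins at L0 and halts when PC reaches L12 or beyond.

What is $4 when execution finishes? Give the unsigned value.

PC=0  xori  $1, $4, 13       | $0=0 $1=1 $2=7 $3=2 $4=12
PC=1  bne  $3, $4, L8        | $0=0 $1=1 $2=7 $3=2 $4=12  [TAKEN]
PC=2  ori   $4, $1, 7        | $0=0 $1=1 $2=7 $3=2 $4=7
PC=8  slti  $2, $4, 10       | $0=0 $1=1 $2=1 $3=2 $4=7
PC=9  addi  $2, $2, 1        | $0=0 $1=1 $2=2 $3=2 $4=7
PC=10 or   $4, $4, $2        | $0=0 $1=1 $2=2 $3=2 $4=7
PC=11 xor  $4, $2, $3        | $0=0 $1=1 $2=2 $3=2 $4=0

0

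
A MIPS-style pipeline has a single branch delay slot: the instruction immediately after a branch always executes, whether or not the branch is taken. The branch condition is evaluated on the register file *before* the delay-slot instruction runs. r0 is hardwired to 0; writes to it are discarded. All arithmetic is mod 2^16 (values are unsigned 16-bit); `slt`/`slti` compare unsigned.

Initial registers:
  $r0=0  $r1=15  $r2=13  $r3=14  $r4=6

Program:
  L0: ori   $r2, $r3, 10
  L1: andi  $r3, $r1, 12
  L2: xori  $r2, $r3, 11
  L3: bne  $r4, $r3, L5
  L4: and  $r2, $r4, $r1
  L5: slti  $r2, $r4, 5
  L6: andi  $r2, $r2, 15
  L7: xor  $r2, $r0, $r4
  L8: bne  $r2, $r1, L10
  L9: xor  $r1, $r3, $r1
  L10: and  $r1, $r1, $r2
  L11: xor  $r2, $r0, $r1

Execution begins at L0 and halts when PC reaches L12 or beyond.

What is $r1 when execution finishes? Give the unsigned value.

2

PC=0  ori   $r2, $r3, 10     | $r0=0 $r1=15 $r2=14 $r3=14 $r4=6
PC=1  andi  $r3, $r1, 12     | $r0=0 $r1=15 $r2=14 $r3=12 $r4=6
PC=2  xori  $r2, $r3, 11     | $r0=0 $r1=15 $r2=7 $r3=12 $r4=6
PC=3  bne  $r4, $r3, L5      | $r0=0 $r1=15 $r2=7 $r3=12 $r4=6  [TAKEN]
PC=4  and  $r2, $r4, $r1     | $r0=0 $r1=15 $r2=6 $r3=12 $r4=6
PC=5  slti  $r2, $r4, 5      | $r0=0 $r1=15 $r2=0 $r3=12 $r4=6
PC=6  andi  $r2, $r2, 15     | $r0=0 $r1=15 $r2=0 $r3=12 $r4=6
PC=7  xor  $r2, $r0, $r4     | $r0=0 $r1=15 $r2=6 $r3=12 $r4=6
PC=8  bne  $r2, $r1, L10     | $r0=0 $r1=15 $r2=6 $r3=12 $r4=6  [TAKEN]
PC=9  xor  $r1, $r3, $r1     | $r0=0 $r1=3 $r2=6 $r3=12 $r4=6
PC=10 and  $r1, $r1, $r2     | $r0=0 $r1=2 $r2=6 $r3=12 $r4=6
PC=11 xor  $r2, $r0, $r1     | $r0=0 $r1=2 $r2=2 $r3=12 $r4=6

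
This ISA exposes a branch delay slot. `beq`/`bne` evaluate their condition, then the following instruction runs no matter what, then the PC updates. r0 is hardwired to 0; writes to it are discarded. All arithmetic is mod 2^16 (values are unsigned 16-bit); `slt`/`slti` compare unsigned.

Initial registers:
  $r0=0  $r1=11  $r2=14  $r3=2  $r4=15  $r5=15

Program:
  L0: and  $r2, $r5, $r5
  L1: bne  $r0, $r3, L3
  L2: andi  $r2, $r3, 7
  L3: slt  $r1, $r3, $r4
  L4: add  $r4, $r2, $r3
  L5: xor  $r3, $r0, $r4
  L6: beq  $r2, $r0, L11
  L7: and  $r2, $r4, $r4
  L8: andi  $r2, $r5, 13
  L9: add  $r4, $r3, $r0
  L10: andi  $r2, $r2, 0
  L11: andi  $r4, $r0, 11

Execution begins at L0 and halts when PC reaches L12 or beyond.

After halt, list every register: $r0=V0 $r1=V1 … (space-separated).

$r0=0 $r1=1 $r2=0 $r3=4 $r4=0 $r5=15

PC=0  and  $r2, $r5, $r5     | $r0=0 $r1=11 $r2=15 $r3=2 $r4=15 $r5=15
PC=1  bne  $r0, $r3, L3      | $r0=0 $r1=11 $r2=15 $r3=2 $r4=15 $r5=15  [TAKEN]
PC=2  andi  $r2, $r3, 7      | $r0=0 $r1=11 $r2=2 $r3=2 $r4=15 $r5=15
PC=3  slt  $r1, $r3, $r4     | $r0=0 $r1=1 $r2=2 $r3=2 $r4=15 $r5=15
PC=4  add  $r4, $r2, $r3     | $r0=0 $r1=1 $r2=2 $r3=2 $r4=4 $r5=15
PC=5  xor  $r3, $r0, $r4     | $r0=0 $r1=1 $r2=2 $r3=4 $r4=4 $r5=15
PC=6  beq  $r2, $r0, L11     | $r0=0 $r1=1 $r2=2 $r3=4 $r4=4 $r5=15  [not taken]
PC=7  and  $r2, $r4, $r4     | $r0=0 $r1=1 $r2=4 $r3=4 $r4=4 $r5=15
PC=8  andi  $r2, $r5, 13     | $r0=0 $r1=1 $r2=13 $r3=4 $r4=4 $r5=15
PC=9  add  $r4, $r3, $r0     | $r0=0 $r1=1 $r2=13 $r3=4 $r4=4 $r5=15
PC=10 andi  $r2, $r2, 0      | $r0=0 $r1=1 $r2=0 $r3=4 $r4=4 $r5=15
PC=11 andi  $r4, $r0, 11     | $r0=0 $r1=1 $r2=0 $r3=4 $r4=0 $r5=15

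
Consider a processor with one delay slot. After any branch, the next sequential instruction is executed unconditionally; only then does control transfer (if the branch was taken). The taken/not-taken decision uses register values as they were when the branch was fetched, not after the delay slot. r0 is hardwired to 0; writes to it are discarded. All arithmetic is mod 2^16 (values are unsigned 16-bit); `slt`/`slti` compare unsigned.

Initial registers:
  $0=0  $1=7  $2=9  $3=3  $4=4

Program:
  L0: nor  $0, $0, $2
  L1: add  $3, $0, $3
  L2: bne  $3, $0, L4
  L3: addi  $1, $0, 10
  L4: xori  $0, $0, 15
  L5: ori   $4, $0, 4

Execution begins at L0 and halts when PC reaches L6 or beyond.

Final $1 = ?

10

#0 nor  $0, $0, $2 ; 0/7/9/3/4
#1 add  $3, $0, $3 ; 0/7/9/3/4
#2 bne  $3, $0, L4 ; 0/7/9/3/4 ; →target
#3 addi  $1, $0, 10 ; 0/10/9/3/4
#4 xori  $0, $0, 15 ; 0/10/9/3/4
#5 ori   $4, $0, 4 ; 0/10/9/3/4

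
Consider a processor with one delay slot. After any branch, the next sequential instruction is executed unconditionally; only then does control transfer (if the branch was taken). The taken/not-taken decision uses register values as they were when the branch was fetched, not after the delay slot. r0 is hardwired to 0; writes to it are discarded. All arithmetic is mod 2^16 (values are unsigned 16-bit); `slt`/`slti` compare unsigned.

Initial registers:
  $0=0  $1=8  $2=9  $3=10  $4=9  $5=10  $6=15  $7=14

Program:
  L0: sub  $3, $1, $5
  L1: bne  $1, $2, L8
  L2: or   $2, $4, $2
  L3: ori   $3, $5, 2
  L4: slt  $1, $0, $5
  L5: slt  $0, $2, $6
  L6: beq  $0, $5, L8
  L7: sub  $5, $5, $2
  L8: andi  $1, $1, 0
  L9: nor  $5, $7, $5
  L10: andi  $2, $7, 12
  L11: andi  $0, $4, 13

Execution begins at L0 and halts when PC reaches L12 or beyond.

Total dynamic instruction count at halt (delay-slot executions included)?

[0] sub  $3, $1, $5  →  {$0:0, $1:8, $2:9, $3:65534, $4:9, $5:10, $6:15, $7:14}
[1] bne  $1, $2, L8  →  {$0:0, $1:8, $2:9, $3:65534, $4:9, $5:10, $6:15, $7:14}  ⟨branch taken⟩
[2] or   $2, $4, $2  →  {$0:0, $1:8, $2:9, $3:65534, $4:9, $5:10, $6:15, $7:14}
[8] andi  $1, $1, 0  →  {$0:0, $1:0, $2:9, $3:65534, $4:9, $5:10, $6:15, $7:14}
[9] nor  $5, $7, $5  →  {$0:0, $1:0, $2:9, $3:65534, $4:9, $5:65521, $6:15, $7:14}
[10] andi  $2, $7, 12  →  {$0:0, $1:0, $2:12, $3:65534, $4:9, $5:65521, $6:15, $7:14}
[11] andi  $0, $4, 13  →  {$0:0, $1:0, $2:12, $3:65534, $4:9, $5:65521, $6:15, $7:14}

7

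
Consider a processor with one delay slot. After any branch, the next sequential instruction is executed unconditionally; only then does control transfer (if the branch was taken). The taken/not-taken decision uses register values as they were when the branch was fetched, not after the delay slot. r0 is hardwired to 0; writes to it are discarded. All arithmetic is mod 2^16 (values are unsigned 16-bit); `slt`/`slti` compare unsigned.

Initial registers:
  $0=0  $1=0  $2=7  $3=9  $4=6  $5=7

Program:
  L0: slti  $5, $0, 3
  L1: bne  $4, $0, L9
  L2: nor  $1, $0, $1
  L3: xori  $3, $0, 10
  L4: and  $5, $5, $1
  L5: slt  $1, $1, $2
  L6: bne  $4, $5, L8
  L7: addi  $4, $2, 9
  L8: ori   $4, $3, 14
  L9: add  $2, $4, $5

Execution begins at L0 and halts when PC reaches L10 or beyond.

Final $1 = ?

65535

PC=0  slti  $5, $0, 3        | $0=0 $1=0 $2=7 $3=9 $4=6 $5=1
PC=1  bne  $4, $0, L9        | $0=0 $1=0 $2=7 $3=9 $4=6 $5=1  [TAKEN]
PC=2  nor  $1, $0, $1        | $0=0 $1=65535 $2=7 $3=9 $4=6 $5=1
PC=9  add  $2, $4, $5        | $0=0 $1=65535 $2=7 $3=9 $4=6 $5=1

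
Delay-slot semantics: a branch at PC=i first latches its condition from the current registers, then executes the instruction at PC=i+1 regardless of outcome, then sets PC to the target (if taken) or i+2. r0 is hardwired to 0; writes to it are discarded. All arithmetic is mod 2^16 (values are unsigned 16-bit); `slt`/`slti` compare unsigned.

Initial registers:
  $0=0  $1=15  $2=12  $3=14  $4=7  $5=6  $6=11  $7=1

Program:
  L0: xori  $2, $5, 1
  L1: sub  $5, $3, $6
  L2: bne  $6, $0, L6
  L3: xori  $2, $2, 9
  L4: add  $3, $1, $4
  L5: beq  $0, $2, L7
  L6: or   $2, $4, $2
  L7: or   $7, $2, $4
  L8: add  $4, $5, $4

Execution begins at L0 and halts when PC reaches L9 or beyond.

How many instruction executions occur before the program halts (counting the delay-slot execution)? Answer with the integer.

7

[0] xori  $2, $5, 1  →  {$0:0, $1:15, $2:7, $3:14, $4:7, $5:6, $6:11, $7:1}
[1] sub  $5, $3, $6  →  {$0:0, $1:15, $2:7, $3:14, $4:7, $5:3, $6:11, $7:1}
[2] bne  $6, $0, L6  →  {$0:0, $1:15, $2:7, $3:14, $4:7, $5:3, $6:11, $7:1}  ⟨branch taken⟩
[3] xori  $2, $2, 9  →  {$0:0, $1:15, $2:14, $3:14, $4:7, $5:3, $6:11, $7:1}
[6] or   $2, $4, $2  →  {$0:0, $1:15, $2:15, $3:14, $4:7, $5:3, $6:11, $7:1}
[7] or   $7, $2, $4  →  {$0:0, $1:15, $2:15, $3:14, $4:7, $5:3, $6:11, $7:15}
[8] add  $4, $5, $4  →  {$0:0, $1:15, $2:15, $3:14, $4:10, $5:3, $6:11, $7:15}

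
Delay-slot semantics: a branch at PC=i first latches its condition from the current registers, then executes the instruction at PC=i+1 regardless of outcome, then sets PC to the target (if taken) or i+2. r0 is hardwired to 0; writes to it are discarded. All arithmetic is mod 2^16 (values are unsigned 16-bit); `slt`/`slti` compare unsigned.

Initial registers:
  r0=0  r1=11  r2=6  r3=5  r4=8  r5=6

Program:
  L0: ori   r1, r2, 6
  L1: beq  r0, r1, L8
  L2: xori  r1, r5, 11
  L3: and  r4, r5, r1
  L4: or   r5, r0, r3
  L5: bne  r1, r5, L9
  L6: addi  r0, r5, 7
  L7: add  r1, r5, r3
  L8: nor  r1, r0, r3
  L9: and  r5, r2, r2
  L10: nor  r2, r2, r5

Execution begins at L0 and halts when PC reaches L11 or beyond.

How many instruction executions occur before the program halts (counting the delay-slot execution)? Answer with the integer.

  step pc=0: ori   r1, r2, 6  regs=(0,6,6,5,8,6)
  step pc=1: beq  r0, r1, L8  cond=F  regs=(0,6,6,5,8,6)
  step pc=2: xori  r1, r5, 11  regs=(0,13,6,5,8,6)
  step pc=3: and  r4, r5, r1  regs=(0,13,6,5,4,6)
  step pc=4: or   r5, r0, r3  regs=(0,13,6,5,4,5)
  step pc=5: bne  r1, r5, L9  cond=T  regs=(0,13,6,5,4,5)
  step pc=6: addi  r0, r5, 7  regs=(0,13,6,5,4,5)
  step pc=9: and  r5, r2, r2  regs=(0,13,6,5,4,6)
  step pc=10: nor  r2, r2, r5  regs=(0,13,65529,5,4,6)

9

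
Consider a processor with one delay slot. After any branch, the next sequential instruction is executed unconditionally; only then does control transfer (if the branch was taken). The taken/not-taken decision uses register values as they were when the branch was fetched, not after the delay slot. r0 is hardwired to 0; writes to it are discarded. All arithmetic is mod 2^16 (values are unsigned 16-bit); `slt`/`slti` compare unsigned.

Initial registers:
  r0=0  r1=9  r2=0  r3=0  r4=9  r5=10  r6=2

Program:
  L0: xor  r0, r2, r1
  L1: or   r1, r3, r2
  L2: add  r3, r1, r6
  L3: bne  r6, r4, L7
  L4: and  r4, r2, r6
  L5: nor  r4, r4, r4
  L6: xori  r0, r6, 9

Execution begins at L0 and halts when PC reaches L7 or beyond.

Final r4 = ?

0

[0] xor  r0, r2, r1  →  {r0:0, r1:9, r2:0, r3:0, r4:9, r5:10, r6:2}
[1] or   r1, r3, r2  →  {r0:0, r1:0, r2:0, r3:0, r4:9, r5:10, r6:2}
[2] add  r3, r1, r6  →  {r0:0, r1:0, r2:0, r3:2, r4:9, r5:10, r6:2}
[3] bne  r6, r4, L7  →  {r0:0, r1:0, r2:0, r3:2, r4:9, r5:10, r6:2}  ⟨branch taken⟩
[4] and  r4, r2, r6  →  {r0:0, r1:0, r2:0, r3:2, r4:0, r5:10, r6:2}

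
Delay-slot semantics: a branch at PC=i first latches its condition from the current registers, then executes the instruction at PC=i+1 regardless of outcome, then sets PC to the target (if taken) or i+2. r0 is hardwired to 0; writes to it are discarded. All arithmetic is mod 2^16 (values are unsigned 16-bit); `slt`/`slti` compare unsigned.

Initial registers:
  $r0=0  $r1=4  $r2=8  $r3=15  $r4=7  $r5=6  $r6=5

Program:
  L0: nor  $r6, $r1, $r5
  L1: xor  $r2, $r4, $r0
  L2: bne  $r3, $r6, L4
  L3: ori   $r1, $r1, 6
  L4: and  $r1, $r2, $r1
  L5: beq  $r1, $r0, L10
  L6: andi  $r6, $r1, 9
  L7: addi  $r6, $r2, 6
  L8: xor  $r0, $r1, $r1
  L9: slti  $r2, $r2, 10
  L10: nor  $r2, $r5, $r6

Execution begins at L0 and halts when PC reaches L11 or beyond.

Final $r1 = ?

6

PC=0  nor  $r6, $r1, $r5     | $r0=0 $r1=4 $r2=8 $r3=15 $r4=7 $r5=6 $r6=65529
PC=1  xor  $r2, $r4, $r0     | $r0=0 $r1=4 $r2=7 $r3=15 $r4=7 $r5=6 $r6=65529
PC=2  bne  $r3, $r6, L4      | $r0=0 $r1=4 $r2=7 $r3=15 $r4=7 $r5=6 $r6=65529  [TAKEN]
PC=3  ori   $r1, $r1, 6      | $r0=0 $r1=6 $r2=7 $r3=15 $r4=7 $r5=6 $r6=65529
PC=4  and  $r1, $r2, $r1     | $r0=0 $r1=6 $r2=7 $r3=15 $r4=7 $r5=6 $r6=65529
PC=5  beq  $r1, $r0, L10     | $r0=0 $r1=6 $r2=7 $r3=15 $r4=7 $r5=6 $r6=65529  [not taken]
PC=6  andi  $r6, $r1, 9      | $r0=0 $r1=6 $r2=7 $r3=15 $r4=7 $r5=6 $r6=0
PC=7  addi  $r6, $r2, 6      | $r0=0 $r1=6 $r2=7 $r3=15 $r4=7 $r5=6 $r6=13
PC=8  xor  $r0, $r1, $r1     | $r0=0 $r1=6 $r2=7 $r3=15 $r4=7 $r5=6 $r6=13
PC=9  slti  $r2, $r2, 10     | $r0=0 $r1=6 $r2=1 $r3=15 $r4=7 $r5=6 $r6=13
PC=10 nor  $r2, $r5, $r6     | $r0=0 $r1=6 $r2=65520 $r3=15 $r4=7 $r5=6 $r6=13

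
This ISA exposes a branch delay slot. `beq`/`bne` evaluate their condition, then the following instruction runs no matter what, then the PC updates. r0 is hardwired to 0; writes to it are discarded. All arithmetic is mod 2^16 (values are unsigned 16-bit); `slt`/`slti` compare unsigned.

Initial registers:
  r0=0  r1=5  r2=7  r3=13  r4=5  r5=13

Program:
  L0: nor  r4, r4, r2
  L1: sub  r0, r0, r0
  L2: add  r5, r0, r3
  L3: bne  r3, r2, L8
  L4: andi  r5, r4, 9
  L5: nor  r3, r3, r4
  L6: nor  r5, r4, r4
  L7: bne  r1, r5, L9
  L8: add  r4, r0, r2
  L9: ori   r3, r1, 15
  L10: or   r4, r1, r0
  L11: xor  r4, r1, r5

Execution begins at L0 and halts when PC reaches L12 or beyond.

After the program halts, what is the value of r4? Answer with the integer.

13

[0] nor  r4, r4, r2  →  {r0:0, r1:5, r2:7, r3:13, r4:65528, r5:13}
[1] sub  r0, r0, r0  →  {r0:0, r1:5, r2:7, r3:13, r4:65528, r5:13}
[2] add  r5, r0, r3  →  {r0:0, r1:5, r2:7, r3:13, r4:65528, r5:13}
[3] bne  r3, r2, L8  →  {r0:0, r1:5, r2:7, r3:13, r4:65528, r5:13}  ⟨branch taken⟩
[4] andi  r5, r4, 9  →  {r0:0, r1:5, r2:7, r3:13, r4:65528, r5:8}
[8] add  r4, r0, r2  →  {r0:0, r1:5, r2:7, r3:13, r4:7, r5:8}
[9] ori   r3, r1, 15  →  {r0:0, r1:5, r2:7, r3:15, r4:7, r5:8}
[10] or   r4, r1, r0  →  {r0:0, r1:5, r2:7, r3:15, r4:5, r5:8}
[11] xor  r4, r1, r5  →  {r0:0, r1:5, r2:7, r3:15, r4:13, r5:8}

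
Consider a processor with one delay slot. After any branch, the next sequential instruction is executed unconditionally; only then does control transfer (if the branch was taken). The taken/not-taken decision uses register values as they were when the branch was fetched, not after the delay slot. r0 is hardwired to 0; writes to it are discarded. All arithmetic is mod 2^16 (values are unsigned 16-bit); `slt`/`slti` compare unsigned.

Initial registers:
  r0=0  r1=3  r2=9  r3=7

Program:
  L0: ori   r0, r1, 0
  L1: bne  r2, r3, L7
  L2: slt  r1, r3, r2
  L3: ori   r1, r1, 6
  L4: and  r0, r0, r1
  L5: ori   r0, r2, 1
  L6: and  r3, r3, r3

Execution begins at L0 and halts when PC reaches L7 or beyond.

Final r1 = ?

1

  step pc=0: ori   r0, r1, 0  regs=(0,3,9,7)
  step pc=1: bne  r2, r3, L7  cond=T  regs=(0,3,9,7)
  step pc=2: slt  r1, r3, r2  regs=(0,1,9,7)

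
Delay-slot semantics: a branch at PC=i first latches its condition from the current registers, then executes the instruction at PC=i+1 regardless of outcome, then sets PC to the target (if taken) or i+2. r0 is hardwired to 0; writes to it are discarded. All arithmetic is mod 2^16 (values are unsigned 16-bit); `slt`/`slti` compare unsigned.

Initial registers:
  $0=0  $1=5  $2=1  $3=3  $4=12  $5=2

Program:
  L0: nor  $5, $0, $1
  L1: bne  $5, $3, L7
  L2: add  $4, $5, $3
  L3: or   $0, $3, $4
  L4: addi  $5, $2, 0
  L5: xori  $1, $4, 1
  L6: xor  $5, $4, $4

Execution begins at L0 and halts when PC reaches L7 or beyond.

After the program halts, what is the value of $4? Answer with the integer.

65533

PC=0  nor  $5, $0, $1        | $0=0 $1=5 $2=1 $3=3 $4=12 $5=65530
PC=1  bne  $5, $3, L7        | $0=0 $1=5 $2=1 $3=3 $4=12 $5=65530  [TAKEN]
PC=2  add  $4, $5, $3        | $0=0 $1=5 $2=1 $3=3 $4=65533 $5=65530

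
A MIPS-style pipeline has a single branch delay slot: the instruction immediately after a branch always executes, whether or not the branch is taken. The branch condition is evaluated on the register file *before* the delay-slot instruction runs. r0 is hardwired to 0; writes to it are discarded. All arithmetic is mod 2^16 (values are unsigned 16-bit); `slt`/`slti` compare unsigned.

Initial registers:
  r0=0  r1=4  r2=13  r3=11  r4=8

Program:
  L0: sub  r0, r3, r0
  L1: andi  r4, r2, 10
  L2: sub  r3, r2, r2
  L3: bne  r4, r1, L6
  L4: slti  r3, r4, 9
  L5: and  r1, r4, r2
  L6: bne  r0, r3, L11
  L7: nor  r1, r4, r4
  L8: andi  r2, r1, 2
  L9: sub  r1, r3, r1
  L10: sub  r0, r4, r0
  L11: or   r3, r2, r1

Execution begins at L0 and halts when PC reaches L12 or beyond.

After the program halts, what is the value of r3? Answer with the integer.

#0 sub  r0, r3, r0 ; 0/4/13/11/8
#1 andi  r4, r2, 10 ; 0/4/13/11/8
#2 sub  r3, r2, r2 ; 0/4/13/0/8
#3 bne  r4, r1, L6 ; 0/4/13/0/8 ; →target
#4 slti  r3, r4, 9 ; 0/4/13/1/8
#6 bne  r0, r3, L11 ; 0/4/13/1/8 ; →target
#7 nor  r1, r4, r4 ; 0/65527/13/1/8
#11 or   r3, r2, r1 ; 0/65527/13/65535/8

65535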